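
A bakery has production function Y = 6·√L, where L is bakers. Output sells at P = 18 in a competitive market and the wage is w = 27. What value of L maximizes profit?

L* = 4

MP_L = (1/2)·6·L^(-1/2) = 3·L^(-1/2).
Profit maximization for a price taker requires P·MP_L = w: 18·3·L^(-1/2) = 27.
So L^(-1/2) = 0.5, which gives L = 4.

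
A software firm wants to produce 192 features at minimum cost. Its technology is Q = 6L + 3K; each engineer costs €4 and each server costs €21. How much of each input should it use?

The inputs are perfect substitutes, so the firm uses whichever has the lower cost per unit of output.
Cost per unit of output via L is w/6 = 2/3; via K it is r/3 = 7. L is cheaper.
Producing Q = 192 with L alone: L = 32, K = 0.

L* = 32, K* = 0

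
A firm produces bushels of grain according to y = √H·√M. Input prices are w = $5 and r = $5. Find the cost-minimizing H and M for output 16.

H* = 16, M* = 16

Cost minimization requires the marginal rate of technical substitution to equal the input-price ratio: MP_H/MP_M = w/r.
Here MP_H/MP_M = (1/2)·(M/H)/(1/2) = (M/H). Setting this equal to 5/5 = 1 gives M = H.
Substituting into y = 16: H^(1/2)·(H)^(1/2) = 16.
Solving, H = 16 and M = 16.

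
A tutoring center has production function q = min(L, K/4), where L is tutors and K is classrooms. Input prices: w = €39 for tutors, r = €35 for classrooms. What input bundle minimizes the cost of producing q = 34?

L* = 34, K* = 136

With a fixed-proportions technology, the cost-minimizing bundle uses no slack in either input: L = K/4 = q.
So L = 34 and K = 4·34 = 136.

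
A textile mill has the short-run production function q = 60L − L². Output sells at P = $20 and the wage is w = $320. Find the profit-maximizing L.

L* = 22

The marginal product of L is MP_L = 60 − 2L.
A price-taking firm hires until the value of the marginal product equals the wage: P·MP_L = w, so 20·(60 − 2L) = 320.
Then 60 − 2L = 16, giving L = 22.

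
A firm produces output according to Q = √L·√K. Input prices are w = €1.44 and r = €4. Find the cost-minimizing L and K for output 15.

L* = 25, K* = 9

Cost minimization requires the marginal rate of technical substitution to equal the input-price ratio: MP_L/MP_K = w/r.
Here MP_L/MP_K = (1/2)·(K/L)/(1/2) = (K/L). Setting this equal to 1.44/4 = 0.36 gives K = 0.36L.
Substituting into Q = 15: L^(1/2)·(0.36L)^(1/2) = 15.
Solving, L = 25 and K = 9.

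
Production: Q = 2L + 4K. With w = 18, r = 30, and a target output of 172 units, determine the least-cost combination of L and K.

The inputs are perfect substitutes, so the firm uses whichever has the lower cost per unit of output.
Cost per unit of output via L is w/2 = 9; via K it is r/4 = 7.5. K is cheaper.
Producing Q = 172 with K alone: L = 0, K = 43.

L* = 0, K* = 43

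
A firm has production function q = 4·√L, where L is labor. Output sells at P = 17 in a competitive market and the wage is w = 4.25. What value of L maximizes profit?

L* = 64

MP_L = (1/2)·4·L^(-1/2) = 2·L^(-1/2).
Profit maximization for a price taker requires P·MP_L = w: 17·2·L^(-1/2) = 4.25.
So L^(-1/2) = 0.125, which gives L = 64.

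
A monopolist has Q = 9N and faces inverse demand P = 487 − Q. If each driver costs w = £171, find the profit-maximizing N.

N* = 26

Marginal revenue from the inverse demand is MR = 487 − 2Q.
The marginal product is MP_N = 9.
A monopolist hires until marginal revenue product equals the wage: MR·MP_N = w.
(487 − 18N)·9 = 171, so N = 26.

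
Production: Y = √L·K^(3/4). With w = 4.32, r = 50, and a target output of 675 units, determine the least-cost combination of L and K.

L* = 625, K* = 81

Cost minimization requires the marginal rate of technical substitution to equal the input-price ratio: MP_L/MP_K = w/r.
Here MP_L/MP_K = (1/2)·(K/L)/(3/4) = (2/3)·(K/L). Setting this equal to 4.32/50 = 0.0864 gives K = 0.1296L.
Substituting into Y = 675: L^(1/2)·(0.1296L)^(3/4) = 675.
Solving, L = 625 and K = 81.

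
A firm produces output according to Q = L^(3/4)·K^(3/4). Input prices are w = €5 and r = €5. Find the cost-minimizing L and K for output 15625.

L* = 625, K* = 625

Cost minimization requires the marginal rate of technical substitution to equal the input-price ratio: MP_L/MP_K = w/r.
Here MP_L/MP_K = (3/4)·(K/L)/(3/4) = (K/L). Setting this equal to 5/5 = 1 gives K = L.
Substituting into Q = 15625: L^(3/4)·(L)^(3/4) = 15625.
Solving, L = 625 and K = 625.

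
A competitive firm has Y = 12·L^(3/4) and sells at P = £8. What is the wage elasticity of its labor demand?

MP_L = (3/4)·12·L^(-1/4), so P·MP_L = w gives 72·L^(-1/4) = w.
Solving, L(w) = (72/w)^(4). This is a constant-elasticity form: L ∝ w^(−4), so ε = −4.

ε = -4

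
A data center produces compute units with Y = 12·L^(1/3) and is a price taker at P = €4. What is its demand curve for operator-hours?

L(w) = (16/w)^(3/2)

MP_L = (1/3)·12·L^(-2/3) = 4·L^(-2/3).
Setting P·MP_L = w: 16·L^(-2/3) = w.
Solving for L: L^(-2/3) = w/16, so L = (16/w)^(3/2).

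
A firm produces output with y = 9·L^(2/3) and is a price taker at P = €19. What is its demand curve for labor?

MP_L = (2/3)·9·L^(-1/3) = 6·L^(-1/3).
Setting P·MP_L = w: 114·L^(-1/3) = w.
Solving for L: L^(-1/3) = w/114, so L = (114/w)^(3).

L(w) = 1481544/w³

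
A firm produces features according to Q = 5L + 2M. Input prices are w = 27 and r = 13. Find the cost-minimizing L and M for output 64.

The inputs are perfect substitutes, so the firm uses whichever has the lower cost per unit of output.
Cost per unit of output via L is w/5 = 5.4; via M it is r/2 = 6.5. L is cheaper.
Producing Q = 64 with L alone: L = 12.8, M = 0.

L* = 12.8, M* = 0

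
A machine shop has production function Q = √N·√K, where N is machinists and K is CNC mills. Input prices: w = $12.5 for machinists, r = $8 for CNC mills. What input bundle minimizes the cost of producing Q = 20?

Cost minimization requires the marginal rate of technical substitution to equal the input-price ratio: MP_N/MP_K = w/r.
Here MP_N/MP_K = (1/2)·(K/N)/(1/2) = (K/N). Setting this equal to 12.5/8 = 1.5625 gives K = 1.5625N.
Substituting into Q = 20: N^(1/2)·(1.5625N)^(1/2) = 20.
Solving, N = 16 and K = 25.

N* = 16, K* = 25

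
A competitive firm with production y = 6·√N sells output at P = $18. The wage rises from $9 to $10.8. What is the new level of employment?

From P·MP_N = w with MP_N = 3·N^(-1/2), the labor demand is N(w) = (54/w)^(2).
At w = 9: N = 36. At w = 10.8: N = 25.

N* = 25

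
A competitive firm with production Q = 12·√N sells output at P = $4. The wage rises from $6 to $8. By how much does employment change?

ΔN = -7

From P·MP_N = w with MP_N = 6·N^(-1/2), the labor demand is N(w) = (24/w)^(2).
At w = 6: N = 16. At w = 8: N = 9.
ΔN = 9 − 16 = -7.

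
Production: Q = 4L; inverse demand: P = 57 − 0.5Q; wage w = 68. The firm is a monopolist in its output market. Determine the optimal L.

Marginal revenue from the inverse demand is MR = 57 − Q.
The marginal product is MP_L = 4.
A monopolist hires until marginal revenue product equals the wage: MR·MP_L = w.
(57 − 4L)·4 = 68, so L = 10.

L* = 10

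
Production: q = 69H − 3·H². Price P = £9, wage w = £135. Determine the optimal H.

The marginal product of H is MP_H = 69 − 6H.
A price-taking firm hires until the value of the marginal product equals the wage: P·MP_H = w, so 9·(69 − 6H) = 135.
Then 69 − 6H = 15, giving H = 9.

H* = 9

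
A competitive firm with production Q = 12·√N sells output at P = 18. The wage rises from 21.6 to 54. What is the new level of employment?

N* = 4

From P·MP_N = w with MP_N = 6·N^(-1/2), the labor demand is N(w) = (108/w)^(2).
At w = 21.6: N = 25. At w = 54: N = 4.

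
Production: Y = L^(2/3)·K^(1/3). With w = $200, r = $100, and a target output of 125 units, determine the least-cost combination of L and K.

Cost minimization requires the marginal rate of technical substitution to equal the input-price ratio: MP_L/MP_K = w/r.
Here MP_L/MP_K = (2/3)·(K/L)/(1/3) = 2·(K/L). Setting this equal to 200/100 = 2 gives K = L.
Substituting into Y = 125: L^(2/3)·(L)^(1/3) = 125.
Solving, L = 125 and K = 125.

L* = 125, K* = 125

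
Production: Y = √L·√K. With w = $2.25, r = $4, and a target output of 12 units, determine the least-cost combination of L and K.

Cost minimization requires the marginal rate of technical substitution to equal the input-price ratio: MP_L/MP_K = w/r.
Here MP_L/MP_K = (1/2)·(K/L)/(1/2) = (K/L). Setting this equal to 2.25/4 = 0.5625 gives K = 0.5625L.
Substituting into Y = 12: L^(1/2)·(0.5625L)^(1/2) = 12.
Solving, L = 16 and K = 9.

L* = 16, K* = 9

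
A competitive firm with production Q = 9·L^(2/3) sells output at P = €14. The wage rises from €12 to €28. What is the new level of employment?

L* = 27

From P·MP_L = w with MP_L = 6·L^(-1/3), the labor demand is L(w) = (84/w)^(3).
At w = 12: L = 343. At w = 28: L = 27.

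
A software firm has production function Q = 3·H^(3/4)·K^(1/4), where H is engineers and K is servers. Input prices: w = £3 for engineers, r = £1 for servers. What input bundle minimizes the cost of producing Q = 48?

Cost minimization requires the marginal rate of technical substitution to equal the input-price ratio: MP_H/MP_K = w/r.
Here MP_H/MP_K = (3/4)·(K/H)/(1/4) = 3·(K/H). Setting this equal to 3/1 = 3 gives K = H.
Substituting into Q = 48: 3·H^(3/4)·(H)^(1/4) = 48.
Solving, H = 16 and K = 16.

H* = 16, K* = 16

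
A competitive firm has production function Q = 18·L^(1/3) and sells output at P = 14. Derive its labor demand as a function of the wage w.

MP_L = (1/3)·18·L^(-2/3) = 6·L^(-2/3).
Setting P·MP_L = w: 84·L^(-2/3) = w.
Solving for L: L^(-2/3) = w/84, so L = (84/w)^(3/2).

L(w) = (84/w)^(3/2)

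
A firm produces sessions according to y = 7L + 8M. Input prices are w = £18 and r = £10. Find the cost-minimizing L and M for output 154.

The inputs are perfect substitutes, so the firm uses whichever has the lower cost per unit of output.
Cost per unit of output via L is w/7 = 18/7; via M it is r/8 = 1.25. M is cheaper.
Producing y = 154 with M alone: L = 0, M = 19.25.

L* = 0, M* = 19.25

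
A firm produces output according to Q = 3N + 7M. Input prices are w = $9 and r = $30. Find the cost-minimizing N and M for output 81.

N* = 27, M* = 0

The inputs are perfect substitutes, so the firm uses whichever has the lower cost per unit of output.
Cost per unit of output via N is w/3 = 3; via M it is r/7 = 30/7. N is cheaper.
Producing Q = 81 with N alone: N = 27, M = 0.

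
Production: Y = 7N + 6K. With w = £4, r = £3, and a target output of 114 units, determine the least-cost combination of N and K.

N* = 0, K* = 19

The inputs are perfect substitutes, so the firm uses whichever has the lower cost per unit of output.
Cost per unit of output via N is w/7 = 4/7; via K it is r/6 = 0.5. K is cheaper.
Producing Y = 114 with K alone: N = 0, K = 19.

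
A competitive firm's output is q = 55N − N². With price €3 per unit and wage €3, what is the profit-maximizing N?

N* = 27

The marginal product of N is MP_N = 55 − 2N.
A price-taking firm hires until the value of the marginal product equals the wage: P·MP_N = w, so 3·(55 − 2N) = 3.
Then 55 − 2N = 1, giving N = 27.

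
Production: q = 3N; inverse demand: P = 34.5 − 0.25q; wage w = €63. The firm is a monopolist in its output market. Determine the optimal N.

Marginal revenue from the inverse demand is MR = 34.5 − 0.5q.
The marginal product is MP_N = 3.
A monopolist hires until marginal revenue product equals the wage: MR·MP_N = w.
(34.5 − 1.5N)·3 = 63, so N = 9.

N* = 9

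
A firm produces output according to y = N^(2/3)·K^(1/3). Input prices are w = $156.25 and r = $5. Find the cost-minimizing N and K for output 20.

N* = 8, K* = 125

Cost minimization requires the marginal rate of technical substitution to equal the input-price ratio: MP_N/MP_K = w/r.
Here MP_N/MP_K = (2/3)·(K/N)/(1/3) = 2·(K/N). Setting this equal to 156.25/5 = 31.25 gives K = 15.625N.
Substituting into y = 20: N^(2/3)·(15.625N)^(1/3) = 20.
Solving, N = 8 and K = 125.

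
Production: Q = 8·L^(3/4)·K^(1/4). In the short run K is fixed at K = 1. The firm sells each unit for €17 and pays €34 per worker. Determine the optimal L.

L* = 81

With K = 1, MP_L = (3/4)·8·L^(-1/4)·1^(1/4) = 6·L^(-1/4).
Profit maximization for a price taker requires P·MP_L = w: 17·6·L^(-1/4) = 34.
So L^(-1/4) = 1/3, which gives L = 81.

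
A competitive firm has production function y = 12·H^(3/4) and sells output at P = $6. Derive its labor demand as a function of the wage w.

MP_H = (3/4)·12·H^(-1/4) = 9·H^(-1/4).
Setting P·MP_H = w: 54·H^(-1/4) = w.
Solving for H: H^(-1/4) = w/54, so H = (54/w)^(4).

H(w) = 8503056/w^(4)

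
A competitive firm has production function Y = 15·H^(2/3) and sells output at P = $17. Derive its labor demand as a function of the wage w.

MP_H = (2/3)·15·H^(-1/3) = 10·H^(-1/3).
Setting P·MP_H = w: 170·H^(-1/3) = w.
Solving for H: H^(-1/3) = w/170, so H = (170/w)^(3).

H(w) = 4913000/w³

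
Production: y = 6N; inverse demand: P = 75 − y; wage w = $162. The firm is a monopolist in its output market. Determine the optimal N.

Marginal revenue from the inverse demand is MR = 75 − 2y.
The marginal product is MP_N = 6.
A monopolist hires until marginal revenue product equals the wage: MR·MP_N = w.
(75 − 12N)·6 = 162, so N = 4.

N* = 4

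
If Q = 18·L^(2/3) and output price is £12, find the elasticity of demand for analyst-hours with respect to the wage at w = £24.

MP_L = (2/3)·18·L^(-1/3), so P·MP_L = w gives 144·L^(-1/3) = w.
Solving, L(w) = (144/w)^(3). This is a constant-elasticity form: L ∝ w^(−3), so ε = −3.

ε = -3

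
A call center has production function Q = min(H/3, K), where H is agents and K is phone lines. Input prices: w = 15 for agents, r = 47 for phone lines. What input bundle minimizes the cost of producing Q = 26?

With a fixed-proportions technology, the cost-minimizing bundle uses no slack in either input: H/3 = K = Q.
So H = 3·26 = 78 and K = 26.

H* = 78, K* = 26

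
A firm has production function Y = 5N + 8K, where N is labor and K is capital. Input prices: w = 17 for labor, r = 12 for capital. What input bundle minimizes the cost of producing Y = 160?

N* = 0, K* = 20

The inputs are perfect substitutes, so the firm uses whichever has the lower cost per unit of output.
Cost per unit of output via N is w/5 = 3.4; via K it is r/8 = 1.5. K is cheaper.
Producing Y = 160 with K alone: N = 0, K = 20.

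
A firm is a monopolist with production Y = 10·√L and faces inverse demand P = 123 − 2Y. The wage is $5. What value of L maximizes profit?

L* = 9

Marginal revenue from the inverse demand is MR = 123 − 4Y.
The marginal product is MP_L = 5·L^(-1/2).
A monopolist hires until marginal revenue product equals the wage: MR·MP_L = w.
At L, Y = 10·√L. Substituting and solving: (123 − 40·√L)·5·L^(-1/2) = 5 gives L = 9.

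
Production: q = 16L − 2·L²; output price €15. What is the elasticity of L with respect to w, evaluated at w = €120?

ε = -1

From P·MP_L = w with MP_L = 16 − 4L, labor demand is L(w) = (16 − w/15)/4.
dL/dw = −1/(60) = -1/60.
At w = 120, L = 2, so ε = (dL/dw)·(w/L) = (-1/60)·(120/2) = -1.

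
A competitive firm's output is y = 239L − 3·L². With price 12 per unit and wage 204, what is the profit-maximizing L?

L* = 37

The marginal product of L is MP_L = 239 − 6L.
A price-taking firm hires until the value of the marginal product equals the wage: P·MP_L = w, so 12·(239 − 6L) = 204.
Then 239 − 6L = 17, giving L = 37.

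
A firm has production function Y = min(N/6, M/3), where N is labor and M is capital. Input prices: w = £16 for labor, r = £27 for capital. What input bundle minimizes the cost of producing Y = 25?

With a fixed-proportions technology, the cost-minimizing bundle uses no slack in either input: N/6 = M/3 = Y.
So N = 6·25 = 150 and M = 3·25 = 75.

N* = 150, M* = 75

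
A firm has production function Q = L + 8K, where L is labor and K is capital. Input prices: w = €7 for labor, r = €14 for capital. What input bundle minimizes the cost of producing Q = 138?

The inputs are perfect substitutes, so the firm uses whichever has the lower cost per unit of output.
Cost per unit of output via L is 7; via K it is 1.75. K is cheaper.
Producing Q = 138 with K alone: L = 0, K = 17.25.

L* = 0, K* = 17.25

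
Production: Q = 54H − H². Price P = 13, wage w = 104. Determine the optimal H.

H* = 23

The marginal product of H is MP_H = 54 − 2H.
A price-taking firm hires until the value of the marginal product equals the wage: P·MP_H = w, so 13·(54 − 2H) = 104.
Then 54 − 2H = 8, giving H = 23.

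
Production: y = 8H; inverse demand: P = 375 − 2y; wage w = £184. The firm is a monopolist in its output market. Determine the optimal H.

Marginal revenue from the inverse demand is MR = 375 − 4y.
The marginal product is MP_H = 8.
A monopolist hires until marginal revenue product equals the wage: MR·MP_H = w.
(375 − 32H)·8 = 184, so H = 11.

H* = 11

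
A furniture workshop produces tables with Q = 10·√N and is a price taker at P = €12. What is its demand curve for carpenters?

MP_N = (1/2)·10·N^(-1/2) = 5·N^(-1/2).
Setting P·MP_N = w: 60·N^(-1/2) = w.
Solving for N: N^(-1/2) = w/60, so N = (60/w)^(2).

N(w) = 3600/w²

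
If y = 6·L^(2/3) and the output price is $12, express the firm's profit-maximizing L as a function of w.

MP_L = (2/3)·6·L^(-1/3) = 4·L^(-1/3).
Setting P·MP_L = w: 48·L^(-1/3) = w.
Solving for L: L^(-1/3) = w/48, so L = (48/w)^(3).

L(w) = 110592/w³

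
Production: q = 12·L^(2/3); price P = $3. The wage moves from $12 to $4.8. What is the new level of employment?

From P·MP_L = w with MP_L = 8·L^(-1/3), the labor demand is L(w) = (24/w)^(3).
At w = 12: L = 8. At w = 4.8: L = 125.

L* = 125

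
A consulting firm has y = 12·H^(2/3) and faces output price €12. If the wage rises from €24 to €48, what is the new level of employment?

H* = 8

From P·MP_H = w with MP_H = 8·H^(-1/3), the labor demand is H(w) = (96/w)^(3).
At w = 24: H = 64. At w = 48: H = 8.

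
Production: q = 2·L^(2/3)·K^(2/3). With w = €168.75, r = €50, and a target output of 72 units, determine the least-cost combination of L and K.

L* = 8, K* = 27

Cost minimization requires the marginal rate of technical substitution to equal the input-price ratio: MP_L/MP_K = w/r.
Here MP_L/MP_K = (2/3)·(K/L)/(2/3) = (K/L). Setting this equal to 168.75/50 = 3.375 gives K = 3.375L.
Substituting into q = 72: 2·L^(2/3)·(3.375L)^(2/3) = 72.
Solving, L = 8 and K = 27.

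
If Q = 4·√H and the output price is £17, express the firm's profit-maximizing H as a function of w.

H(w) = 1156/w²

MP_H = (1/2)·4·H^(-1/2) = 2·H^(-1/2).
Setting P·MP_H = w: 34·H^(-1/2) = w.
Solving for H: H^(-1/2) = w/34, so H = (34/w)^(2).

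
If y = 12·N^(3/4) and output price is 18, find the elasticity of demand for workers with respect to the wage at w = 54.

ε = -4

MP_N = (3/4)·12·N^(-1/4), so P·MP_N = w gives 162·N^(-1/4) = w.
Solving, N(w) = (162/w)^(4). This is a constant-elasticity form: N ∝ w^(−4), so ε = −4.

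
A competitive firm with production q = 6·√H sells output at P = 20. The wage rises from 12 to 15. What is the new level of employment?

H* = 16

From P·MP_H = w with MP_H = 3·H^(-1/2), the labor demand is H(w) = (60/w)^(2).
At w = 12: H = 25. At w = 15: H = 16.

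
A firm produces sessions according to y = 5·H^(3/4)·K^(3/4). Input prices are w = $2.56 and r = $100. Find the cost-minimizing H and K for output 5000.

H* = 625, K* = 16

Cost minimization requires the marginal rate of technical substitution to equal the input-price ratio: MP_H/MP_K = w/r.
Here MP_H/MP_K = (3/4)·(K/H)/(3/4) = (K/H). Setting this equal to 2.56/100 = 0.0256 gives K = 0.0256H.
Substituting into y = 5000: 5·H^(3/4)·(0.0256H)^(3/4) = 5000.
Solving, H = 625 and K = 16.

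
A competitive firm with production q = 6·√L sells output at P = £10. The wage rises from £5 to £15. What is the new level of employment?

L* = 4

From P·MP_L = w with MP_L = 3·L^(-1/2), the labor demand is L(w) = (30/w)^(2).
At w = 5: L = 36. At w = 15: L = 4.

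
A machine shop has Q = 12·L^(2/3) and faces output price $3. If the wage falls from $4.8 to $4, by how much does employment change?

From P·MP_L = w with MP_L = 8·L^(-1/3), the labor demand is L(w) = (24/w)^(3).
At w = 4.8: L = 125. At w = 4: L = 216.
ΔL = 216 − 125 = 91.

ΔL = 91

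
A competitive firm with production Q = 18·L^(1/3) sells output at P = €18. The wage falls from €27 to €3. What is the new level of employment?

From P·MP_L = w with MP_L = 6·L^(-2/3), the labor demand is L(w) = (108/w)^(3/2).
At w = 27: L = 8. At w = 3: L = 216.

L* = 216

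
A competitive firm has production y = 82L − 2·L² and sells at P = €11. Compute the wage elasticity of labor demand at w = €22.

From P·MP_L = w with MP_L = 82 − 4L, labor demand is L(w) = (82 − w/11)/4.
dL/dw = −1/(44) = -1/44.
At w = 22, L = 20, so ε = (dL/dw)·(w/L) = (-1/44)·(22/20) = -0.025.

ε = -0.025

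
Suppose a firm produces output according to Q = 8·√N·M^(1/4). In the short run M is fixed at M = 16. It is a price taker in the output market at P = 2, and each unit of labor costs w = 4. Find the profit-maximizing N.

N* = 16

With M = 16, MP_N = (1/2)·8·N^(-1/2)·16^(1/4) = 8·N^(-1/2).
Profit maximization for a price taker requires P·MP_N = w: 2·8·N^(-1/2) = 4.
So N^(-1/2) = 0.25, which gives N = 16.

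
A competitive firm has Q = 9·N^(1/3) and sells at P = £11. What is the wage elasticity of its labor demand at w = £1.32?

ε = -1.5

MP_N = (1/3)·9·N^(-2/3), so P·MP_N = w gives 33·N^(-2/3) = w.
Solving, N(w) = (33/w)^(3/2). This is a constant-elasticity form: N ∝ w^(−3/2), so ε = −3/2.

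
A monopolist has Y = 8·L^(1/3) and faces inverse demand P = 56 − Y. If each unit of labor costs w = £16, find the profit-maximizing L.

L* = 8

Marginal revenue from the inverse demand is MR = 56 − 2Y.
The marginal product is MP_L = (8/3)·L^(-2/3).
A monopolist hires until marginal revenue product equals the wage: MR·MP_L = w.
At L, Y = 8·L^(1/3). Substituting and solving: (56 − 16·L^(1/3))·(8/3)·L^(-2/3) = 16 gives L = 8.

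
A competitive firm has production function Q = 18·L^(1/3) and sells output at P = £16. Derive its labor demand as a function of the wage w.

L(w) = (96/w)^(3/2)

MP_L = (1/3)·18·L^(-2/3) = 6·L^(-2/3).
Setting P·MP_L = w: 96·L^(-2/3) = w.
Solving for L: L^(-2/3) = w/96, so L = (96/w)^(3/2).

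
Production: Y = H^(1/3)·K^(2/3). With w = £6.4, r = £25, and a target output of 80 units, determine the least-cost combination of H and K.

Cost minimization requires the marginal rate of technical substitution to equal the input-price ratio: MP_H/MP_K = w/r.
Here MP_H/MP_K = (1/3)·(K/H)/(2/3) = 0.5·(K/H). Setting this equal to 6.4/25 = 0.256 gives K = 0.512H.
Substituting into Y = 80: H^(1/3)·(0.512H)^(2/3) = 80.
Solving, H = 125 and K = 64.

H* = 125, K* = 64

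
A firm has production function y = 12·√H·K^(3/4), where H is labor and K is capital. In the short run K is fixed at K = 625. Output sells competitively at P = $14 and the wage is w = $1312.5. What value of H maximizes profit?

With K = 625, MP_H = (1/2)·12·H^(-1/2)·625^(3/4) = 750·H^(-1/2).
Profit maximization for a price taker requires P·MP_H = w: 14·750·H^(-1/2) = 1312.5.
So H^(-1/2) = 0.125, which gives H = 64.

H* = 64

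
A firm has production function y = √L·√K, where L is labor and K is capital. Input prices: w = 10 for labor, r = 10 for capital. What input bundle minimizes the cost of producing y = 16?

Cost minimization requires the marginal rate of technical substitution to equal the input-price ratio: MP_L/MP_K = w/r.
Here MP_L/MP_K = (1/2)·(K/L)/(1/2) = (K/L). Setting this equal to 10/10 = 1 gives K = L.
Substituting into y = 16: L^(1/2)·(L)^(1/2) = 16.
Solving, L = 16 and K = 16.

L* = 16, K* = 16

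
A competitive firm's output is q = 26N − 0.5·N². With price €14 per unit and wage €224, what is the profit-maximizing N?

N* = 10

The marginal product of N is MP_N = 26 − N.
A price-taking firm hires until the value of the marginal product equals the wage: P·MP_N = w, so 14·(26 − N) = 224.
Then 26 − N = 16, giving N = 10.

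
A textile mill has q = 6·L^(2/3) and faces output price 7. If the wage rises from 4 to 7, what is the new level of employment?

L* = 64

From P·MP_L = w with MP_L = 4·L^(-1/3), the labor demand is L(w) = (28/w)^(3).
At w = 4: L = 343. At w = 7: L = 64.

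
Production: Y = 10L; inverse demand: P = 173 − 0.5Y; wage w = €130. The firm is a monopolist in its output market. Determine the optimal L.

L* = 16

Marginal revenue from the inverse demand is MR = 173 − Y.
The marginal product is MP_L = 10.
A monopolist hires until marginal revenue product equals the wage: MR·MP_L = w.
(173 − 10L)·10 = 130, so L = 16.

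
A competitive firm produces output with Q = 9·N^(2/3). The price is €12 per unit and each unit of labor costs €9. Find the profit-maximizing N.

N* = 512

MP_N = (2/3)·9·N^(-1/3) = 6·N^(-1/3).
Profit maximization for a price taker requires P·MP_N = w: 12·6·N^(-1/3) = 9.
So N^(-1/3) = 0.125, which gives N = 512.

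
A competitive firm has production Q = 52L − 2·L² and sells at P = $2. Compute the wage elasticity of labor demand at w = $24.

From P·MP_L = w with MP_L = 52 − 4L, labor demand is L(w) = (52 − w/2)/4.
dL/dw = −1/(8) = -0.125.
At w = 24, L = 10, so ε = (dL/dw)·(w/L) = (-0.125)·(24/10) = -0.3.

ε = -0.3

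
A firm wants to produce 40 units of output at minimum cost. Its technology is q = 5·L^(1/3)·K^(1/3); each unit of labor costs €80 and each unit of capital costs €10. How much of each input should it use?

Cost minimization requires the marginal rate of technical substitution to equal the input-price ratio: MP_L/MP_K = w/r.
Here MP_L/MP_K = (1/3)·(K/L)/(1/3) = (K/L). Setting this equal to 80/10 = 8 gives K = 8L.
Substituting into q = 40: 5·L^(1/3)·(8L)^(1/3) = 40.
Solving, L = 8 and K = 64.

L* = 8, K* = 64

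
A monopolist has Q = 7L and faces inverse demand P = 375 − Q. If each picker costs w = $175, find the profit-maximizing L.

Marginal revenue from the inverse demand is MR = 375 − 2Q.
The marginal product is MP_L = 7.
A monopolist hires until marginal revenue product equals the wage: MR·MP_L = w.
(375 − 14L)·7 = 175, so L = 25.

L* = 25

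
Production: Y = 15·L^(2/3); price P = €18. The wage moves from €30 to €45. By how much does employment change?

ΔL = -152

From P·MP_L = w with MP_L = 10·L^(-1/3), the labor demand is L(w) = (180/w)^(3).
At w = 30: L = 216. At w = 45: L = 64.
ΔL = 64 − 216 = -152.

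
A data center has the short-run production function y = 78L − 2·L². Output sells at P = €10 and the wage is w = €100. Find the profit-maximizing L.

The marginal product of L is MP_L = 78 − 4L.
A price-taking firm hires until the value of the marginal product equals the wage: P·MP_L = w, so 10·(78 − 4L) = 100.
Then 78 − 4L = 10, giving L = 17.

L* = 17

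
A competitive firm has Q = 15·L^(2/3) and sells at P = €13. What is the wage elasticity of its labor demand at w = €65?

MP_L = (2/3)·15·L^(-1/3), so P·MP_L = w gives 130·L^(-1/3) = w.
Solving, L(w) = (130/w)^(3). This is a constant-elasticity form: L ∝ w^(−3), so ε = −3.

ε = -3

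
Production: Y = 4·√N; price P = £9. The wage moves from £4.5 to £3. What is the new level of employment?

N* = 36

From P·MP_N = w with MP_N = 2·N^(-1/2), the labor demand is N(w) = (18/w)^(2).
At w = 4.5: N = 16. At w = 3: N = 36.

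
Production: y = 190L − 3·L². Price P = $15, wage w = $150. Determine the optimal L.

The marginal product of L is MP_L = 190 − 6L.
A price-taking firm hires until the value of the marginal product equals the wage: P·MP_L = w, so 15·(190 − 6L) = 150.
Then 190 − 6L = 10, giving L = 30.

L* = 30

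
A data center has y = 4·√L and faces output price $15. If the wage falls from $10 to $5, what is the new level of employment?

From P·MP_L = w with MP_L = 2·L^(-1/2), the labor demand is L(w) = (30/w)^(2).
At w = 10: L = 9. At w = 5: L = 36.

L* = 36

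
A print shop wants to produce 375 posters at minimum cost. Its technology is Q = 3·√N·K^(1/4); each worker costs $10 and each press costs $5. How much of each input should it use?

Cost minimization requires the marginal rate of technical substitution to equal the input-price ratio: MP_N/MP_K = w/r.
Here MP_N/MP_K = (1/2)·(K/N)/(1/4) = 2·(K/N). Setting this equal to 10/5 = 2 gives K = N.
Substituting into Q = 375: 3·N^(1/2)·(N)^(1/4) = 375.
Solving, N = 625 and K = 625.

N* = 625, K* = 625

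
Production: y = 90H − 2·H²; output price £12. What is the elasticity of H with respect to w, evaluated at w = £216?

From P·MP_H = w with MP_H = 90 − 4H, labor demand is H(w) = (90 − w/12)/4.
dH/dw = −1/(48) = -1/48.
At w = 216, H = 18, so ε = (dH/dw)·(w/H) = (-1/48)·(216/18) = -0.25.

ε = -0.25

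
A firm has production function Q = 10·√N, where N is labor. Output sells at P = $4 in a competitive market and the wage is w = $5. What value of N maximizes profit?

MP_N = (1/2)·10·N^(-1/2) = 5·N^(-1/2).
Profit maximization for a price taker requires P·MP_N = w: 4·5·N^(-1/2) = 5.
So N^(-1/2) = 0.25, which gives N = 16.

N* = 16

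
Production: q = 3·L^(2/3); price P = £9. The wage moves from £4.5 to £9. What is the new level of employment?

From P·MP_L = w with MP_L = 2·L^(-1/3), the labor demand is L(w) = (18/w)^(3).
At w = 4.5: L = 64. At w = 9: L = 8.

L* = 8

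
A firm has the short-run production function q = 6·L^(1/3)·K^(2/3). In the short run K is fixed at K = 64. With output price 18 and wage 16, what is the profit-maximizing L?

L* = 216

With K = 64, MP_L = (1/3)·6·L^(-2/3)·64^(2/3) = 32·L^(-2/3).
Profit maximization for a price taker requires P·MP_L = w: 18·32·L^(-2/3) = 16.
So L^(-2/3) = 1/36, which gives L = 216.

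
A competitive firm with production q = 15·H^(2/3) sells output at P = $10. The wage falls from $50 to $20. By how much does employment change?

From P·MP_H = w with MP_H = 10·H^(-1/3), the labor demand is H(w) = (100/w)^(3).
At w = 50: H = 8. At w = 20: H = 125.
ΔH = 125 − 8 = 117.

ΔH = 117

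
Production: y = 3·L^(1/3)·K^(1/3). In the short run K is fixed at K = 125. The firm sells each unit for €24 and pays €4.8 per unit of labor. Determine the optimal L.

With K = 125, MP_L = (1/3)·3·L^(-2/3)·125^(1/3) = 5·L^(-2/3).
Profit maximization for a price taker requires P·MP_L = w: 24·5·L^(-2/3) = 4.8.
So L^(-2/3) = 0.04, which gives L = 125.

L* = 125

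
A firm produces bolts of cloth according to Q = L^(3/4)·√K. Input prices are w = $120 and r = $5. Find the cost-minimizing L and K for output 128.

Cost minimization requires the marginal rate of technical substitution to equal the input-price ratio: MP_L/MP_K = w/r.
Here MP_L/MP_K = (3/4)·(K/L)/(1/2) = 1.5·(K/L). Setting this equal to 120/5 = 24 gives K = 16L.
Substituting into Q = 128: L^(3/4)·(16L)^(1/2) = 128.
Solving, L = 16 and K = 256.

L* = 16, K* = 256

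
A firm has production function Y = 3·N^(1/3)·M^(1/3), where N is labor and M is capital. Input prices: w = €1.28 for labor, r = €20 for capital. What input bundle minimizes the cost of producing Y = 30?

Cost minimization requires the marginal rate of technical substitution to equal the input-price ratio: MP_N/MP_M = w/r.
Here MP_N/MP_M = (1/3)·(M/N)/(1/3) = (M/N). Setting this equal to 1.28/20 = 0.064 gives M = 0.064N.
Substituting into Y = 30: 3·N^(1/3)·(0.064N)^(1/3) = 30.
Solving, N = 125 and M = 8.

N* = 125, M* = 8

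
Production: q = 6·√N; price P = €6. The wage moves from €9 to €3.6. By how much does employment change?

ΔN = 21

From P·MP_N = w with MP_N = 3·N^(-1/2), the labor demand is N(w) = (18/w)^(2).
At w = 9: N = 4. At w = 3.6: N = 25.
ΔN = 25 − 4 = 21.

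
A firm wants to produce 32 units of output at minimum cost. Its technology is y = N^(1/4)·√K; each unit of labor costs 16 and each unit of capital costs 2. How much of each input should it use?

N* = 16, K* = 256

Cost minimization requires the marginal rate of technical substitution to equal the input-price ratio: MP_N/MP_K = w/r.
Here MP_N/MP_K = (1/4)·(K/N)/(1/2) = 0.5·(K/N). Setting this equal to 16/2 = 8 gives K = 16N.
Substituting into y = 32: N^(1/4)·(16N)^(1/2) = 32.
Solving, N = 16 and K = 256.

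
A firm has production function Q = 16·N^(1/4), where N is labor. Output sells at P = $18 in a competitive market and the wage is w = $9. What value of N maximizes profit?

N* = 16

MP_N = (1/4)·16·N^(-3/4) = 4·N^(-3/4).
Profit maximization for a price taker requires P·MP_N = w: 18·4·N^(-3/4) = 9.
So N^(-3/4) = 0.125, which gives N = 16.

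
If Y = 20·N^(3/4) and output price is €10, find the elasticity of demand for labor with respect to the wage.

MP_N = (3/4)·20·N^(-1/4), so P·MP_N = w gives 150·N^(-1/4) = w.
Solving, N(w) = (150/w)^(4). This is a constant-elasticity form: N ∝ w^(−4), so ε = −4.

ε = -4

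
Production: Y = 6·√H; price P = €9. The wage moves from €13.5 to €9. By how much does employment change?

From P·MP_H = w with MP_H = 3·H^(-1/2), the labor demand is H(w) = (27/w)^(2).
At w = 13.5: H = 4. At w = 9: H = 9.
ΔH = 9 − 4 = 5.

ΔH = 5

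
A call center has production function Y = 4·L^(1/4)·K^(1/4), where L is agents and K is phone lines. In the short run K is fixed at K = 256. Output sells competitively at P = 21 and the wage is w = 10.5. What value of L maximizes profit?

L* = 16

With K = 256, MP_L = (1/4)·4·L^(-3/4)·256^(1/4) = 4·L^(-3/4).
Profit maximization for a price taker requires P·MP_L = w: 21·4·L^(-3/4) = 10.5.
So L^(-3/4) = 0.125, which gives L = 16.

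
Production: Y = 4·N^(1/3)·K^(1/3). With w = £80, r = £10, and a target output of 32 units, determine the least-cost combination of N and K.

Cost minimization requires the marginal rate of technical substitution to equal the input-price ratio: MP_N/MP_K = w/r.
Here MP_N/MP_K = (1/3)·(K/N)/(1/3) = (K/N). Setting this equal to 80/10 = 8 gives K = 8N.
Substituting into Y = 32: 4·N^(1/3)·(8N)^(1/3) = 32.
Solving, N = 8 and K = 64.

N* = 8, K* = 64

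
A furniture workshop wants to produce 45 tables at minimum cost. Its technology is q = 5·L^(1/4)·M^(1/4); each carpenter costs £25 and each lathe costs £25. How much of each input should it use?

L* = 81, M* = 81

Cost minimization requires the marginal rate of technical substitution to equal the input-price ratio: MP_L/MP_M = w/r.
Here MP_L/MP_M = (1/4)·(M/L)/(1/4) = (M/L). Setting this equal to 25/25 = 1 gives M = L.
Substituting into q = 45: 5·L^(1/4)·(L)^(1/4) = 45.
Solving, L = 81 and M = 81.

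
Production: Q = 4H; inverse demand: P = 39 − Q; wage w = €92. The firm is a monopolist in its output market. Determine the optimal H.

Marginal revenue from the inverse demand is MR = 39 − 2Q.
The marginal product is MP_H = 4.
A monopolist hires until marginal revenue product equals the wage: MR·MP_H = w.
(39 − 8H)·4 = 92, so H = 2.

H* = 2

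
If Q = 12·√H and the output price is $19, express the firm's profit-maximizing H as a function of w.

MP_H = (1/2)·12·H^(-1/2) = 6·H^(-1/2).
Setting P·MP_H = w: 114·H^(-1/2) = w.
Solving for H: H^(-1/2) = w/114, so H = (114/w)^(2).

H(w) = 12996/w²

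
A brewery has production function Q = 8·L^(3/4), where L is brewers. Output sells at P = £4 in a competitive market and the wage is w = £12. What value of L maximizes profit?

L* = 16

MP_L = (3/4)·8·L^(-1/4) = 6·L^(-1/4).
Profit maximization for a price taker requires P·MP_L = w: 4·6·L^(-1/4) = 12.
So L^(-1/4) = 0.5, which gives L = 16.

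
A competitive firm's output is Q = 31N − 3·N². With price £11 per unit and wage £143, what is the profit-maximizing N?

N* = 3

The marginal product of N is MP_N = 31 − 6N.
A price-taking firm hires until the value of the marginal product equals the wage: P·MP_N = w, so 11·(31 − 6N) = 143.
Then 31 − 6N = 13, giving N = 3.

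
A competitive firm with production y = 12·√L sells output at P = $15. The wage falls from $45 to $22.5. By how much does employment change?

From P·MP_L = w with MP_L = 6·L^(-1/2), the labor demand is L(w) = (90/w)^(2).
At w = 45: L = 4. At w = 22.5: L = 16.
ΔL = 16 − 4 = 12.

ΔL = 12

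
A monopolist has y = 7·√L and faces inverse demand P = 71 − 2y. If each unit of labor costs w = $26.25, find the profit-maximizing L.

Marginal revenue from the inverse demand is MR = 71 − 4y.
The marginal product is MP_L = 3.5·L^(-1/2).
A monopolist hires until marginal revenue product equals the wage: MR·MP_L = w.
At L, y = 7·√L. Substituting and solving: (71 − 28·√L)·3.5·L^(-1/2) = 26.25 gives L = 4.

L* = 4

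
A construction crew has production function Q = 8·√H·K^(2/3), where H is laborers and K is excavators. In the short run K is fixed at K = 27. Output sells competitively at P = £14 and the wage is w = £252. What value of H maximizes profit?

H* = 4

With K = 27, MP_H = (1/2)·8·H^(-1/2)·27^(2/3) = 36·H^(-1/2).
Profit maximization for a price taker requires P·MP_H = w: 14·36·H^(-1/2) = 252.
So H^(-1/2) = 0.5, which gives H = 4.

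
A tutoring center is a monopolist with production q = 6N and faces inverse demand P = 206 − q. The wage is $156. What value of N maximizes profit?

Marginal revenue from the inverse demand is MR = 206 − 2q.
The marginal product is MP_N = 6.
A monopolist hires until marginal revenue product equals the wage: MR·MP_N = w.
(206 − 12N)·6 = 156, so N = 15.

N* = 15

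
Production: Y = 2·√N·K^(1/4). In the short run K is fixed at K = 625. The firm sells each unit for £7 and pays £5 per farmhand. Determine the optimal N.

With K = 625, MP_N = (1/2)·2·N^(-1/2)·625^(1/4) = 5·N^(-1/2).
Profit maximization for a price taker requires P·MP_N = w: 7·5·N^(-1/2) = 5.
So N^(-1/2) = 1/7, which gives N = 49.

N* = 49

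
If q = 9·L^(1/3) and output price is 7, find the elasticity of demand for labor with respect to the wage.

MP_L = (1/3)·9·L^(-2/3), so P·MP_L = w gives 21·L^(-2/3) = w.
Solving, L(w) = (21/w)^(3/2). This is a constant-elasticity form: L ∝ w^(−3/2), so ε = −3/2.

ε = -1.5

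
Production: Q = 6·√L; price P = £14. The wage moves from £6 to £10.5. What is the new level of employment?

From P·MP_L = w with MP_L = 3·L^(-1/2), the labor demand is L(w) = (42/w)^(2).
At w = 6: L = 49. At w = 10.5: L = 16.

L* = 16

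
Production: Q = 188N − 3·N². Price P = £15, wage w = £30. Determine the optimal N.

The marginal product of N is MP_N = 188 − 6N.
A price-taking firm hires until the value of the marginal product equals the wage: P·MP_N = w, so 15·(188 − 6N) = 30.
Then 188 − 6N = 2, giving N = 31.

N* = 31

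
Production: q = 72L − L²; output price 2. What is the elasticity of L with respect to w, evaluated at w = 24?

ε = -0.2

From P·MP_L = w with MP_L = 72 − 2L, labor demand is L(w) = (72 − w/2)/2.
dL/dw = −1/(4) = -0.25.
At w = 24, L = 30, so ε = (dL/dw)·(w/L) = (-0.25)·(24/30) = -0.2.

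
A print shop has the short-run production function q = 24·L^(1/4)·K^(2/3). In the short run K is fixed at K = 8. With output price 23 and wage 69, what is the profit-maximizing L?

With K = 8, MP_L = (1/4)·24·L^(-3/4)·8^(2/3) = 24·L^(-3/4).
Profit maximization for a price taker requires P·MP_L = w: 23·24·L^(-3/4) = 69.
So L^(-3/4) = 0.125, which gives L = 16.

L* = 16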